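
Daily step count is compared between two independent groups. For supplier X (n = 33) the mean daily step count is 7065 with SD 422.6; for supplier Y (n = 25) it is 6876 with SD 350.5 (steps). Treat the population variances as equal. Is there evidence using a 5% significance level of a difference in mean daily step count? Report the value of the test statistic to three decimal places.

Let group 1 = supplier X, group 2 = supplier Y. H0: μ_1 = μ_2; H1: μ_1 ≠ μ_2 (two-sample pooled-variance t-test, two-sided).
s_p² = [(33−1)·422.6² + (25−1)·350.5²]/(33+25−2) = 154702
t = (7065 − 6876)/√[154702·(1/33 + 1/25)] = 1.812
df = n₁ + n₂ − 2 = 56
Two-sided p-value ≈ 0.075
Since p ≈ 0.075 > α = 0.05, fail to reject H0; the evidence is not statistically significant.

1.812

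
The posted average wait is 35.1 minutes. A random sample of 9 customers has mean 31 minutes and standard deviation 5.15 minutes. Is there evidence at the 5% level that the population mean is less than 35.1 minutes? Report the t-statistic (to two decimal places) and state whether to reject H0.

t = -2.39; reject H0

H0: μ = 35.1; H1: μ < 35.1 (one-sample t-test, left-tailed).
t = (x̄ − μ₀)/(s/√n) = (31 − 35.1)/(5.15/√9) = -2.39
df = n − 1 = 8
p-value = P(T ≤ -2.39) ≈ 0.022
Since p ≈ 0.022 < α = 0.05, reject H0; the evidence is statistically significant.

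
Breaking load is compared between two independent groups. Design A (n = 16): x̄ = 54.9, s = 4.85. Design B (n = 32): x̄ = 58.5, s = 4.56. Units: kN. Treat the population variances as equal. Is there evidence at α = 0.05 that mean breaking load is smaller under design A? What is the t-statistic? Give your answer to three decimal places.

Let group 1 = design A, group 2 = design B. H0: μ_1 = μ_2; H1: μ_1 < μ_2 (two-sample pooled-variance t-test, left-tailed).
s_p² = [(16−1)·4.85² + (32−1)·4.56²]/(16+32−2) = 21.6835
t = (54.9 − 58.5)/√[21.6835·(1/16 + 1/32)] = -2.525
df = n₁ + n₂ − 2 = 46
p-value = P(T ≤ -2.525) ≈ 0.0075
Since p ≈ 0.0075 < α = 0.05, reject H0; the data support H1.

-2.525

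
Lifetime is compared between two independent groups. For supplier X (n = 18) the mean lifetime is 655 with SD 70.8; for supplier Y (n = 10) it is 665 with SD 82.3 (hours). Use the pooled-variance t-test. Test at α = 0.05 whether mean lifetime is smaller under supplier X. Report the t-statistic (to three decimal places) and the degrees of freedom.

t = -0.338, df = 26

Let group 1 = supplier X, group 2 = supplier Y. H0: μ_1 = μ_2; H1: μ_1 < μ_2 (two-sample pooled-variance t-test, left-tailed).
s_p² = [(18−1)·70.8² + (10−1)·82.3²]/(18+10−2) = 5622.1
t = (655 − 665)/√[5622.1·(1/18 + 1/10)] = -0.338
df = n₁ + n₂ − 2 = 26
p-value = P(T ≤ -0.338) ≈ 0.3690
Since p ≈ 0.3690 > α = 0.05, fail to reject H0; the data do not provide sufficient evidence against H0.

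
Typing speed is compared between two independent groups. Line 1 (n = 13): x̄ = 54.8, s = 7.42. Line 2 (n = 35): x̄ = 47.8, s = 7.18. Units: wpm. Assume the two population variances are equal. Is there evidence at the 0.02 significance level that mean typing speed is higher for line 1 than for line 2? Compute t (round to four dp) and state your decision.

Let group 1 = line 1, group 2 = line 2. H0: μ_1 = μ_2; H1: μ_1 > μ_2 (two-sample pooled-variance t-test, right-tailed).
s_p² = [(13−1)·7.42² + (35−1)·7.18²]/(13+35−2) = 52.4665
t = (54.8 − 47.8)/√[52.4665·(1/13 + 1/35)] = 2.9754
df = n₁ + n₂ − 2 = 46
p-value = P(T ≥ 2.9754) ≈ 0.002
Since p ≈ 0.002 < α = 0.02, reject H0; the evidence is statistically significant.

t = 2.9754; reject H0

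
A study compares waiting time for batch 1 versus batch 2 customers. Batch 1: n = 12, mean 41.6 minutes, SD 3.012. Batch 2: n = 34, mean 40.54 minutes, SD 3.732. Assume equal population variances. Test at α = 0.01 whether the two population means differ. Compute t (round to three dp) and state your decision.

t = 0.885; fail to reject H0

Let group 1 = batch 1, group 2 = batch 2. H0: μ_1 = μ_2; H1: μ_1 ≠ μ_2 (two-sample pooled-variance t-test, two-sided).
s_p² = [(12−1)·3.012² + (34−1)·3.732²]/(12+34−2) = 12.7139
t = (41.6 − 40.54)/√[12.7139·(1/12 + 1/34)] = 0.885
df = n₁ + n₂ − 2 = 44
Two-sided p-value ≈ 0.381
Since p ≈ 0.381 > α = 0.01, fail to reject H0; the data do not provide sufficient evidence against H0.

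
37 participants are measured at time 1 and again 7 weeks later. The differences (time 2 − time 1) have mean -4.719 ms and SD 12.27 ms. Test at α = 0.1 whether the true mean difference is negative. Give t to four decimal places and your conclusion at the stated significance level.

t = -2.3394; reject H0

H0: μ_d = 0; H1: μ_d < 0 (paired t-test on the differences, left-tailed).
t = d̄/(s_d/√n) = -4.719/(12.27/√37) = -2.3394
df = n − 1 = 36
p-value = P(T ≤ -2.3394) ≈ 0.012
Since p ≈ 0.012 < α = 0.1, reject H0; the evidence is statistically significant.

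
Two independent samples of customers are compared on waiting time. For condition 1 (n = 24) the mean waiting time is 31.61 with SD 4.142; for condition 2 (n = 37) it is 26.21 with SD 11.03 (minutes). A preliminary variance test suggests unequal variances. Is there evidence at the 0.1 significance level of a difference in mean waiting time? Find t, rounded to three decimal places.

Let group 1 = condition 1, group 2 = condition 2. H0: μ_1 = μ_2; H1: μ_1 ≠ μ_2 (Welch's two-sample t-test, two-sided).
t = (x̄_1 − x̄_2)/√(s_1²/n_1 + s_2²/n_2) = (31.61 − 26.21)/√(4.142²/24 + 11.03²/37) = 2.699
Welch–Satterthwaite df ≈ 49.68
Two-sided p-value ≈ 0.0095
Since p ≈ 0.0095 < α = 0.1, reject H0; the data support H1.

2.699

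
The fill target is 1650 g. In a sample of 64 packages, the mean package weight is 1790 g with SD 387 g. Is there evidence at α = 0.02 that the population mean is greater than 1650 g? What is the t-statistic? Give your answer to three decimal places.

H0: μ = 1650; H1: μ > 1650 (one-sample t-test, right-tailed).
t = (x̄ − μ₀)/(s/√n) = (1790 − 1650)/(387/√64) = 2.894
df = n − 1 = 63
p-value = P(T ≥ 2.894) ≈ 0.0026
Since p ≈ 0.0026 < α = 0.02, reject H0; the data support H1.

2.894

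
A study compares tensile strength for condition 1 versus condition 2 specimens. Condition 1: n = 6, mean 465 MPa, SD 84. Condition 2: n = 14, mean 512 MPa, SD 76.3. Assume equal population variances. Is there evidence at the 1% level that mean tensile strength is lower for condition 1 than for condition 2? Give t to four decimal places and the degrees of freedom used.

Let group 1 = condition 1, group 2 = condition 2. H0: μ_1 = μ_2; H1: μ_1 < μ_2 (two-sample pooled-variance t-test, left-tailed).
s_p² = [(6−1)·84² + (14−1)·76.3²]/(6+14−2) = 6164.55
t = (465 − 512)/√[6164.55·(1/6 + 1/14)] = -1.2268
df = n₁ + n₂ − 2 = 18
p-value = P(T ≤ -1.2268) ≈ 0.1179
Since p ≈ 0.1179 > α = 0.01, fail to reject H0; the evidence is not statistically significant.

t = -1.2268, df = 18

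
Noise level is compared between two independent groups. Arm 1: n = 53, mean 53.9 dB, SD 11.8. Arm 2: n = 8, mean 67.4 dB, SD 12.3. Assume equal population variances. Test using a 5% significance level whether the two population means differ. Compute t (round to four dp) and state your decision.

t = -3.0009; reject H0

Let group 1 = arm 1, group 2 = arm 2. H0: μ_1 = μ_2; H1: μ_1 ≠ μ_2 (two-sample pooled-variance t-test, two-sided).
s_p² = [(53−1)·11.8² + (8−1)·12.3²]/(53+8−2) = 140.67
t = (53.9 − 67.4)/√[140.67·(1/53 + 1/8)] = -3.0009
df = n₁ + n₂ − 2 = 59
Two-sided p-value ≈ 0.004
Since p ≈ 0.004 < α = 0.05, reject H0; the evidence is statistically significant.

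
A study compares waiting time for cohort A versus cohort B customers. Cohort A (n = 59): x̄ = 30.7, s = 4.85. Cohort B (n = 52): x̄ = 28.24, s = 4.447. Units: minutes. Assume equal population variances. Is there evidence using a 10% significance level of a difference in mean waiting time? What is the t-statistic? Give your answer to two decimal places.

Let group 1 = cohort A, group 2 = cohort B. H0: μ_1 = μ_2; H1: μ_1 ≠ μ_2 (two-sample pooled-variance t-test, two-sided).
s_p² = [(59−1)·4.85² + (52−1)·4.447²]/(59+52−2) = 21.7695
t = (30.7 − 28.24)/√[21.7695·(1/59 + 1/52)] = 2.77
df = n₁ + n₂ − 2 = 109
Two-sided p-value ≈ 0.007
Since p ≈ 0.007 < α = 0.1, reject H0; the data support H1.

2.77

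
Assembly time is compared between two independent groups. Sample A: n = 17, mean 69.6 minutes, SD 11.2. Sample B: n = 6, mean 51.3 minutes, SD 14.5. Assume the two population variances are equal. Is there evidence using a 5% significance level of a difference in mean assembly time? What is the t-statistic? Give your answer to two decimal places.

Let group 1 = sample A, group 2 = sample B. H0: μ_1 = μ_2; H1: μ_1 ≠ μ_2 (two-sample pooled-variance t-test, two-sided).
s_p² = [(17−1)·11.2² + (6−1)·14.5²]/(17+6−2) = 145.633
t = (69.6 − 51.3)/√[145.633·(1/17 + 1/6)] = 3.19
df = n₁ + n₂ − 2 = 21
Two-sided p-value ≈ 0.004
Since p ≈ 0.004 < α = 0.05, reject H0; the data support H1.

3.19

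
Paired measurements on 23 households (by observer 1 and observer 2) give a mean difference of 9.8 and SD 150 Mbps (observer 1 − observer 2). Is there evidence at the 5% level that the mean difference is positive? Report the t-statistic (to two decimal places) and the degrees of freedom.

t = 0.31, df = 22

H0: μ_d = 0; H1: μ_d > 0 (paired t-test on the differences, right-tailed).
t = d̄/(s_d/√n) = 9.8/(150/√23) = 0.31
df = n − 1 = 22
p-value = P(T ≥ 0.31) ≈ 0.3785
Since p ≈ 0.3785 > α = 0.05, fail to reject H0; the data do not provide sufficient evidence against H0.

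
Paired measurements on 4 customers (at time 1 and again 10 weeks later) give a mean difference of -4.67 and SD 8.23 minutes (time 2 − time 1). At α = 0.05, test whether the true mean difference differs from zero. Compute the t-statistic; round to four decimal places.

H0: μ_d = 0; H1: μ_d ≠ 0 (paired t-test on the differences, two-sided).
t = d̄/(s_d/√n) = -4.67/(8.23/√4) = -1.1349
df = n − 1 = 3
Two-sided p-value ≈ 0.339
Since p ≈ 0.339 > α = 0.05, fail to reject H0; the data do not provide sufficient evidence against H0.

-1.1349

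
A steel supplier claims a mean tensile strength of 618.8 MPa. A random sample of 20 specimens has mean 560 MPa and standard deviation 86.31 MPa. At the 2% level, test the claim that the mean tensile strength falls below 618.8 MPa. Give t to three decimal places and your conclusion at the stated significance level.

H0: μ = 618.8; H1: μ < 618.8 (one-sample t-test, left-tailed).
t = (x̄ − μ₀)/(s/√n) = (560 − 618.8)/(86.31/√20) = -3.047
df = n − 1 = 19
p-value = P(T ≤ -3.047) ≈ 0.0033
Since p ≈ 0.0033 < α = 0.02, reject H0; the data support H1.

t = -3.047; reject H0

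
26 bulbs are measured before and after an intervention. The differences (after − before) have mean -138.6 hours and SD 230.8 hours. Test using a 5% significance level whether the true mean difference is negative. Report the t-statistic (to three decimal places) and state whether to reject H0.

H0: μ_d = 0; H1: μ_d < 0 (paired t-test on the differences, left-tailed).
t = d̄/(s_d/√n) = -138.6/(230.8/√26) = -3.062
df = n − 1 = 25
p-value = P(T ≤ -3.062) ≈ 0.003
Since p ≈ 0.003 < α = 0.05, reject H0; the evidence is statistically significant.

t = -3.062; reject H0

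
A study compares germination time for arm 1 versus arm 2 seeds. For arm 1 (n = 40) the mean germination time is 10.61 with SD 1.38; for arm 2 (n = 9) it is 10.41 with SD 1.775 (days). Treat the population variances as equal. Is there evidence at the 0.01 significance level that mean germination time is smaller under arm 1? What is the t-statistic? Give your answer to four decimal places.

Let group 1 = arm 1, group 2 = arm 2. H0: μ_1 = μ_2; H1: μ_1 < μ_2 (two-sample pooled-variance t-test, left-tailed).
s_p² = [(40−1)·1.38² + (9−1)·1.775²]/(40+9−2) = 2.11652
t = (10.61 − 10.41)/√[2.11652·(1/40 + 1/9)] = 0.3726
df = n₁ + n₂ − 2 = 47
p-value = P(T ≤ 0.3726) ≈ 0.6444
Since p ≈ 0.6444 > α = 0.01, fail to reject H0; the evidence is not statistically significant.

0.3726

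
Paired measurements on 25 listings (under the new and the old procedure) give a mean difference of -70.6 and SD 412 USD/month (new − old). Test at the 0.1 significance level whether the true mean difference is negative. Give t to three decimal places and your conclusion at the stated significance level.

H0: μ_d = 0; H1: μ_d < 0 (paired t-test on the differences, left-tailed).
t = d̄/(s_d/√n) = -70.6/(412/√25) = -0.857
df = n − 1 = 24
p-value = P(T ≤ -0.857) ≈ 0.200
Since p ≈ 0.200 > α = 0.1, fail to reject H0; the data do not provide sufficient evidence against H0.

t = -0.857; fail to reject H0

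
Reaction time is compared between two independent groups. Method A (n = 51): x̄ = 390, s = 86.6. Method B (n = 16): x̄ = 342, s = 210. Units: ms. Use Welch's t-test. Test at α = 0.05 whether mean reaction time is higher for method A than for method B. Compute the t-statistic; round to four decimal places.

Let group 1 = method A, group 2 = method B. H0: μ_1 = μ_2; H1: μ_1 > μ_2 (Welch's two-sample t-test, right-tailed).
t = (x̄_1 − x̄_2)/√(s_1²/n_1 + s_2²/n_2) = (390 − 342)/√(86.6²/51 + 210²/16) = 0.8908
Welch–Satterthwaite df ≈ 16.63
p-value = P(T ≥ 0.8908) ≈ 0.193
Since p ≈ 0.193 > α = 0.05, fail to reject H0; the data do not provide sufficient evidence against H0.

0.8908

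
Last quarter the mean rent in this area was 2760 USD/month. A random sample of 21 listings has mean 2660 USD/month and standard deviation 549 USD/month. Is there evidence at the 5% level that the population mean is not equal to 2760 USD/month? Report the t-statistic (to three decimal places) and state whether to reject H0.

H0: μ = 2760; H1: μ ≠ 2760 (one-sample t-test, two-sided).
t = (x̄ − μ₀)/(s/√n) = (2660 − 2760)/(549/√21) = -0.835
df = n − 1 = 20
Two-sided p-value ≈ 0.4137
Since p ≈ 0.4137 > α = 0.05, fail to reject H0; the evidence is not statistically significant.

t = -0.835; fail to reject H0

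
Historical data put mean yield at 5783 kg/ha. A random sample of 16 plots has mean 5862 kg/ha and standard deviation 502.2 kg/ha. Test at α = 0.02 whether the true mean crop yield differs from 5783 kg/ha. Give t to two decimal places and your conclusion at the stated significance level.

t = 0.63; fail to reject H0

H0: μ = 5783; H1: μ ≠ 5783 (one-sample t-test, two-sided).
t = (x̄ − μ₀)/(s/√n) = (5862 − 5783)/(502.2/√16) = 0.63
df = n − 1 = 15
Two-sided p-value ≈ 0.539
Since p ≈ 0.539 > α = 0.02, fail to reject H0; the data do not provide sufficient evidence against H0.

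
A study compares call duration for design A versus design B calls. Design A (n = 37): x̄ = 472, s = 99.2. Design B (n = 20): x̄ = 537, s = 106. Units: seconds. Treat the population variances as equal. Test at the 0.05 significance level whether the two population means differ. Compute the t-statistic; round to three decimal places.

Let group 1 = design A, group 2 = design B. H0: μ_1 = μ_2; H1: μ_1 ≠ μ_2 (two-sample pooled-variance t-test, two-sided).
s_p² = [(37−1)·99.2² + (20−1)·106²]/(37+20−2) = 10322.7
t = (472 − 537)/√[10322.7·(1/37 + 1/20)] = -2.305
df = n₁ + n₂ − 2 = 55
Two-sided p-value ≈ 0.0250
Since p ≈ 0.0250 < α = 0.05, reject H0; the evidence is statistically significant.

-2.305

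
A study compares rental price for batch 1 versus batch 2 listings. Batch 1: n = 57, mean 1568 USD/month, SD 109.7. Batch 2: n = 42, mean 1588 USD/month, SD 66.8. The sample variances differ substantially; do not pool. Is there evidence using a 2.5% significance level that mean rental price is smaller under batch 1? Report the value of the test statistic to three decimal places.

-1.123

Let group 1 = batch 1, group 2 = batch 2. H0: μ_1 = μ_2; H1: μ_1 < μ_2 (Welch's two-sample t-test, left-tailed).
t = (x̄_1 − x̄_2)/√(s_1²/n_1 + s_2²/n_2) = (1568 − 1588)/√(109.7²/57 + 66.8²/42) = -1.123
Welch–Satterthwaite df ≈ 94.02
p-value = P(T ≤ -1.123) ≈ 0.132
Since p ≈ 0.132 > α = 0.025, fail to reject H0; the data do not provide sufficient evidence against H0.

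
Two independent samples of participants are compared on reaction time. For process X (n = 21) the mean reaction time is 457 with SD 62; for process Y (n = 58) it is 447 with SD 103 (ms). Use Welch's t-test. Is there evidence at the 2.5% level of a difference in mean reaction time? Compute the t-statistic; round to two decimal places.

Let group 1 = process X, group 2 = process Y. H0: μ_1 = μ_2; H1: μ_1 ≠ μ_2 (Welch's two-sample t-test, two-sided).
t = (x̄_1 − x̄_2)/√(s_1²/n_1 + s_2²/n_2) = (457 − 447)/√(62²/21 + 103²/58) = 0.52
Welch–Satterthwaite df ≈ 59.20
Two-sided p-value ≈ 0.603
Since p ≈ 0.603 > α = 0.025, fail to reject H0; the data do not provide sufficient evidence against H0.

0.52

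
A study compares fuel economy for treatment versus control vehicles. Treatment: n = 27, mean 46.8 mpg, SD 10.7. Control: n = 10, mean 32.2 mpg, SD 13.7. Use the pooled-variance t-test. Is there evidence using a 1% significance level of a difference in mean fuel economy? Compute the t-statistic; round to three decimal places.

3.416

Let group 1 = treatment, group 2 = control. H0: μ_1 = μ_2; H1: μ_1 ≠ μ_2 (two-sample pooled-variance t-test, two-sided).
s_p² = [(27−1)·10.7² + (10−1)·13.7²]/(27+10−2) = 133.313
t = (46.8 − 32.2)/√[133.313·(1/27 + 1/10)] = 3.416
df = n₁ + n₂ − 2 = 35
Two-sided p-value ≈ 0.002
Since p ≈ 0.002 < α = 0.01, reject H0; the data support H1.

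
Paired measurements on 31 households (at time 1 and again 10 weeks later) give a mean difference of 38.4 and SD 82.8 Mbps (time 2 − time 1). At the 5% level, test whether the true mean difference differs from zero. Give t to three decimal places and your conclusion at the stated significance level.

t = 2.582; reject H0

H0: μ_d = 0; H1: μ_d ≠ 0 (paired t-test on the differences, two-sided).
t = d̄/(s_d/√n) = 38.4/(82.8/√31) = 2.582
df = n − 1 = 30
Two-sided p-value ≈ 0.0149
Since p ≈ 0.0149 < α = 0.05, reject H0; the evidence is statistically significant.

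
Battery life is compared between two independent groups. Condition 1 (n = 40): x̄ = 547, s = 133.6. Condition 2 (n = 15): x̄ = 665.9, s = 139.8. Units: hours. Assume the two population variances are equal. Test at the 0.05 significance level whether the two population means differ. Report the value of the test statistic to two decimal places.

Let group 1 = condition 1, group 2 = condition 2. H0: μ_1 = μ_2; H1: μ_1 ≠ μ_2 (two-sample pooled-variance t-test, two-sided).
s_p² = [(40−1)·133.6² + (15−1)·139.8²]/(40+15−2) = 18296.7
t = (547 − 665.9)/√[18296.7·(1/40 + 1/15)] = -2.90
df = n₁ + n₂ − 2 = 53
Two-sided p-value ≈ 0.0054
Since p ≈ 0.0054 < α = 0.05, reject H0; the data support H1.

-2.90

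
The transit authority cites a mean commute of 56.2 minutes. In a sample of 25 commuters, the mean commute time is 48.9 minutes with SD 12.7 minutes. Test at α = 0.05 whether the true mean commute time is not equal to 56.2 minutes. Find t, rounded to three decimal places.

H0: μ = 56.2; H1: μ ≠ 56.2 (one-sample t-test, two-sided).
t = (x̄ − μ₀)/(s/√n) = (48.9 − 56.2)/(12.7/√25) = -2.874
df = n − 1 = 24
Two-sided p-value ≈ 0.0084
Since p ≈ 0.0084 < α = 0.05, reject H0; the evidence is statistically significant.

-2.874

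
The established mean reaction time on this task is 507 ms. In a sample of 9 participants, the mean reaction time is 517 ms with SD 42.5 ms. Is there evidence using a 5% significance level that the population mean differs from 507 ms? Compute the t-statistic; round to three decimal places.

H0: μ = 507; H1: μ ≠ 507 (one-sample t-test, two-sided).
t = (x̄ − μ₀)/(s/√n) = (517 − 507)/(42.5/√9) = 0.706
df = n − 1 = 8
Two-sided p-value ≈ 0.5003
Since p ≈ 0.5003 > α = 0.05, fail to reject H0; the data do not provide sufficient evidence against H0.

0.706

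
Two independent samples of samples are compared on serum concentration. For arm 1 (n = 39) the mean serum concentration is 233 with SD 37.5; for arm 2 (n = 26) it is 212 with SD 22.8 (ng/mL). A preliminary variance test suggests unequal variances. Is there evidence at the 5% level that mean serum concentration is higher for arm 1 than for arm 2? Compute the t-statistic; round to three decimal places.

Let group 1 = arm 1, group 2 = arm 2. H0: μ_1 = μ_2; H1: μ_1 > μ_2 (Welch's two-sample t-test, right-tailed).
t = (x̄_1 − x̄_2)/√(s_1²/n_1 + s_2²/n_2) = (233 − 212)/√(37.5²/39 + 22.8²/26) = 2.805
Welch–Satterthwaite df ≈ 62.58
p-value = P(T ≥ 2.805) ≈ 0.003
Since p ≈ 0.003 < α = 0.05, reject H0; the data support H1.

2.805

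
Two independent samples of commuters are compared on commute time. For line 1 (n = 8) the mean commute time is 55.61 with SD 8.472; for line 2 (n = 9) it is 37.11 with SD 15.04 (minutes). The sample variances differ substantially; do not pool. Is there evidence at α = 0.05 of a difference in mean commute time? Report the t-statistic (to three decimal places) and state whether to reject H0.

t = 3.168; reject H0

Let group 1 = line 1, group 2 = line 2. H0: μ_1 = μ_2; H1: μ_1 ≠ μ_2 (Welch's two-sample t-test, two-sided).
t = (x̄_1 − x̄_2)/√(s_1²/n_1 + s_2²/n_2) = (55.61 − 37.11)/√(8.472²/8 + 15.04²/9) = 3.168
Welch–Satterthwaite df ≈ 12.86
Two-sided p-value ≈ 0.0075
Since p ≈ 0.0075 < α = 0.05, reject H0; the data support H1.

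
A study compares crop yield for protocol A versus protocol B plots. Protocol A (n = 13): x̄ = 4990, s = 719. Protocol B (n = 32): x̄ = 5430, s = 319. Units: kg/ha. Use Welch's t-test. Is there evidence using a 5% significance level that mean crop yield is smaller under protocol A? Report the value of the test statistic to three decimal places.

-2.123

Let group 1 = protocol A, group 2 = protocol B. H0: μ_1 = μ_2; H1: μ_1 < μ_2 (Welch's two-sample t-test, left-tailed).
t = (x̄_1 − x̄_2)/√(s_1²/n_1 + s_2²/n_2) = (4990 − 5430)/√(719²/13 + 319²/32) = -2.123
Welch–Satterthwaite df ≈ 13.96
p-value = P(T ≤ -2.123) ≈ 0.0260
Since p ≈ 0.0260 < α = 0.05, reject H0; the data support H1.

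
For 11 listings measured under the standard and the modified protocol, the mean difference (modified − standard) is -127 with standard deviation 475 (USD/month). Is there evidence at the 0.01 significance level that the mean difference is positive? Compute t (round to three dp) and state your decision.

t = -0.887; fail to reject H0

H0: μ_d = 0; H1: μ_d > 0 (paired t-test on the differences, right-tailed).
t = d̄/(s_d/√n) = -127/(475/√11) = -0.887
df = n − 1 = 10
p-value = P(T ≥ -0.887) ≈ 0.8020
Since p ≈ 0.8020 > α = 0.01, fail to reject H0; the data do not provide sufficient evidence against H0.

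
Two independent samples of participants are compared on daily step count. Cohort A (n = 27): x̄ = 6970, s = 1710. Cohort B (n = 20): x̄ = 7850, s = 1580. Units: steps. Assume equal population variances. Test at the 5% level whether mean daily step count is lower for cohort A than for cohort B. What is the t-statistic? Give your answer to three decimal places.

Let group 1 = cohort A, group 2 = cohort B. H0: μ_1 = μ_2; H1: μ_1 < μ_2 (two-sample pooled-variance t-test, left-tailed).
s_p² = [(27−1)·1710² + (20−1)·1580²]/(27+20−2) = 2743520
t = (6970 − 7850)/√[2743520·(1/27 + 1/20)] = -1.801
df = n₁ + n₂ − 2 = 45
p-value = P(T ≤ -1.801) ≈ 0.0392
Since p ≈ 0.0392 < α = 0.05, reject H0; the evidence is statistically significant.

-1.801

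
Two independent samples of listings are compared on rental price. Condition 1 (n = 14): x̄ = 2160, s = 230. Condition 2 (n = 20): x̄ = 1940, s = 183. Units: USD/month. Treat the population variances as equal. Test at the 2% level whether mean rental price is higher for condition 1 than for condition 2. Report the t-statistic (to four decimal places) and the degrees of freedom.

Let group 1 = condition 1, group 2 = condition 2. H0: μ_1 = μ_2; H1: μ_1 > μ_2 (two-sample pooled-variance t-test, right-tailed).
s_p² = [(14−1)·230² + (20−1)·183²]/(14+20−2) = 41374.7
t = (2160 − 1940)/√[41374.7·(1/14 + 1/20)] = 3.1038
df = n₁ + n₂ − 2 = 32
p-value = P(T ≥ 3.1038) ≈ 0.002
Since p ≈ 0.002 < α = 0.02, reject H0; the data support H1.

t = 3.1038, df = 32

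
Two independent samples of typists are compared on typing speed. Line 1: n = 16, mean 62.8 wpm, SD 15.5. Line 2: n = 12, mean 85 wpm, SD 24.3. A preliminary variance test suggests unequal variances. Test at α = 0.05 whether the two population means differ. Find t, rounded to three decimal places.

Let group 1 = line 1, group 2 = line 2. H0: μ_1 = μ_2; H1: μ_1 ≠ μ_2 (Welch's two-sample t-test, two-sided).
t = (x̄_1 − x̄_2)/√(s_1²/n_1 + s_2²/n_2) = (62.8 − 85)/√(15.5²/16 + 24.3²/12) = -2.770
Welch–Satterthwaite df ≈ 17.54
Two-sided p-value ≈ 0.0128
Since p ≈ 0.0128 < α = 0.05, reject H0; the data support H1.

-2.770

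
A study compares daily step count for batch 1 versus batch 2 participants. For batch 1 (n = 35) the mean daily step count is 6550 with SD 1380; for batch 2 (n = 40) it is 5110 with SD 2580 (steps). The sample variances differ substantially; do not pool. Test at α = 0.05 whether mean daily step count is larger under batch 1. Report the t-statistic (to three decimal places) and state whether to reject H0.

t = 3.064; reject H0

Let group 1 = batch 1, group 2 = batch 2. H0: μ_1 = μ_2; H1: μ_1 > μ_2 (Welch's two-sample t-test, right-tailed).
t = (x̄_1 − x̄_2)/√(s_1²/n_1 + s_2²/n_2) = (6550 − 5110)/√(1380²/35 + 2580²/40) = 3.064
Welch–Satterthwaite df ≈ 61.17
p-value = P(T ≥ 3.064) ≈ 0.002
Since p ≈ 0.002 < α = 0.05, reject H0; the evidence is statistically significant.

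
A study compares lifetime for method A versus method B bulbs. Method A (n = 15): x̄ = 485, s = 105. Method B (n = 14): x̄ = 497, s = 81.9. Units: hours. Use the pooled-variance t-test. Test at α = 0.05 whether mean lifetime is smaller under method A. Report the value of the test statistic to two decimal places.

-0.34

Let group 1 = method A, group 2 = method B. H0: μ_1 = μ_2; H1: μ_1 < μ_2 (two-sample pooled-variance t-test, left-tailed).
s_p² = [(15−1)·105² + (14−1)·81.9²]/(15+14−2) = 8946.26
t = (485 − 497)/√[8946.26·(1/15 + 1/14)] = -0.34
df = n₁ + n₂ − 2 = 27
p-value = P(T ≤ -0.34) ≈ 0.368
Since p ≈ 0.368 > α = 0.05, fail to reject H0; the evidence is not statistically significant.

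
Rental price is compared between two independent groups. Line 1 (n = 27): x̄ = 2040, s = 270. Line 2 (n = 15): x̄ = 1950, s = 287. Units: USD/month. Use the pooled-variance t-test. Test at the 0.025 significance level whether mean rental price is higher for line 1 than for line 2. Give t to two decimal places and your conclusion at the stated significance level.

t = 1.01; fail to reject H0

Let group 1 = line 1, group 2 = line 2. H0: μ_1 = μ_2; H1: μ_1 > μ_2 (two-sample pooled-variance t-test, right-tailed).
s_p² = [(27−1)·270² + (15−1)·287²]/(27+15−2) = 76214.1
t = (2040 − 1950)/√[76214.1·(1/27 + 1/15)] = 1.01
df = n₁ + n₂ − 2 = 40
p-value = P(T ≥ 1.01) ≈ 0.1587
Since p ≈ 0.1587 > α = 0.025, fail to reject H0; the data do not provide sufficient evidence against H0.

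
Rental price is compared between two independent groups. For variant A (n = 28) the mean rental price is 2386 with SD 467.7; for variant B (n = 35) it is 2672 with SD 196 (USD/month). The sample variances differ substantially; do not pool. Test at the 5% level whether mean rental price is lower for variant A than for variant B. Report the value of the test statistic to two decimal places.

-3.03

Let group 1 = variant A, group 2 = variant B. H0: μ_1 = μ_2; H1: μ_1 < μ_2 (Welch's two-sample t-test, left-tailed).
t = (x̄_1 − x̄_2)/√(s_1²/n_1 + s_2²/n_2) = (2386 − 2672)/√(467.7²/28 + 196²/35) = -3.03
Welch–Satterthwaite df ≈ 34.58
p-value = P(T ≤ -3.03) ≈ 0.0023
Since p ≈ 0.0023 < α = 0.05, reject H0; the data support H1.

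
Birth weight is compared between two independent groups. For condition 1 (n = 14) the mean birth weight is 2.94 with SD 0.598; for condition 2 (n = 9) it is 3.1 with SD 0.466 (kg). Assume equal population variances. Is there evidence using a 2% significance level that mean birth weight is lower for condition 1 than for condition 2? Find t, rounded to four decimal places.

Let group 1 = condition 1, group 2 = condition 2. H0: μ_1 = μ_2; H1: μ_1 < μ_2 (two-sample pooled-variance t-test, left-tailed).
s_p² = [(14−1)·0.598² + (9−1)·0.466²]/(14+9−2) = 0.3041
t = (2.94 − 3.1)/√[0.3041·(1/14 + 1/9)] = -0.6791
df = n₁ + n₂ − 2 = 21
p-value = P(T ≤ -0.6791) ≈ 0.2522
Since p ≈ 0.2522 > α = 0.02, fail to reject H0; the evidence is not statistically significant.

-0.6791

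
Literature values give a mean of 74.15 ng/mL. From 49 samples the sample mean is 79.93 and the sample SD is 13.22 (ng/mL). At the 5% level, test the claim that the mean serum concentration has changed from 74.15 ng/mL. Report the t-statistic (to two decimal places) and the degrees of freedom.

t = 3.06, df = 48

H0: μ = 74.15; H1: μ ≠ 74.15 (one-sample t-test, two-sided).
t = (x̄ − μ₀)/(s/√n) = (79.93 − 74.15)/(13.22/√49) = 3.06
df = n − 1 = 48
Two-sided p-value ≈ 0.004
Since p ≈ 0.004 < α = 0.05, reject H0; the data support H1.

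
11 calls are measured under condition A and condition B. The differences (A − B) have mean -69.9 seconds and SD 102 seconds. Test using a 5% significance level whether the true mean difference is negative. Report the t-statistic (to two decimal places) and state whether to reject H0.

t = -2.27; reject H0

H0: μ_d = 0; H1: μ_d < 0 (paired t-test on the differences, left-tailed).
t = d̄/(s_d/√n) = -69.9/(102/√11) = -2.27
df = n − 1 = 10
p-value = P(T ≤ -2.27) ≈ 0.0232
Since p ≈ 0.0232 < α = 0.05, reject H0; the data support H1.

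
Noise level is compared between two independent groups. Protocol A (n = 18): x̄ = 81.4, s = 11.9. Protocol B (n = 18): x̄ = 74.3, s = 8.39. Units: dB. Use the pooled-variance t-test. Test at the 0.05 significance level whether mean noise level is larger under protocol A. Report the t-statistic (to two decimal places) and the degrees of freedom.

t = 2.07, df = 34

Let group 1 = protocol A, group 2 = protocol B. H0: μ_1 = μ_2; H1: μ_1 > μ_2 (two-sample pooled-variance t-test, right-tailed).
s_p² = [(18−1)·11.9² + (18−1)·8.39²]/(18+18−2) = 106.001
t = (81.4 − 74.3)/√[106.001·(1/18 + 1/18)] = 2.07
df = n₁ + n₂ − 2 = 34
p-value = P(T ≥ 2.07) ≈ 0.023
Since p ≈ 0.023 < α = 0.05, reject H0; the evidence is statistically significant.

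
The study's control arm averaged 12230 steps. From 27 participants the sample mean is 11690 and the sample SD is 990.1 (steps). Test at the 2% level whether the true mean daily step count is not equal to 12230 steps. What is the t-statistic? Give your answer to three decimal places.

-2.834

H0: μ = 12230; H1: μ ≠ 12230 (one-sample t-test, two-sided).
t = (x̄ − μ₀)/(s/√n) = (11690 − 12230)/(990.1/√27) = -2.834
df = n − 1 = 26
Two-sided p-value ≈ 0.009
Since p ≈ 0.009 < α = 0.02, reject H0; the data support H1.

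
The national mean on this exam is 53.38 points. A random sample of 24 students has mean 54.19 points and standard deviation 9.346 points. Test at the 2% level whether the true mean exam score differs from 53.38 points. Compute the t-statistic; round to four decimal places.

H0: μ = 53.38; H1: μ ≠ 53.38 (one-sample t-test, two-sided).
t = (x̄ − μ₀)/(s/√n) = (54.19 − 53.38)/(9.346/√24) = 0.4246
df = n − 1 = 23
Two-sided p-value ≈ 0.6751
Since p ≈ 0.6751 > α = 0.02, fail to reject H0; the evidence is not statistically significant.

0.4246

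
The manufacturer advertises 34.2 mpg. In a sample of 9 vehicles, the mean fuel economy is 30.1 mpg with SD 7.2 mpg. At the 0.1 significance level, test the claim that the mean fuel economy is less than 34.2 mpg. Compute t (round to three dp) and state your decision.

H0: μ = 34.2; H1: μ < 34.2 (one-sample t-test, left-tailed).
t = (x̄ − μ₀)/(s/√n) = (30.1 − 34.2)/(7.2/√9) = -1.708
df = n − 1 = 8
p-value = P(T ≤ -1.708) ≈ 0.063
Since p ≈ 0.063 < α = 0.1, reject H0; the evidence is statistically significant.

t = -1.708; reject H0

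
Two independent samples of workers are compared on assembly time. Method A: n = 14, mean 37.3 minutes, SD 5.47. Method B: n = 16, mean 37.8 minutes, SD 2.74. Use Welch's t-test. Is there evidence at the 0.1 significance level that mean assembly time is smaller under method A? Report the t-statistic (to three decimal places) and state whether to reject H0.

t = -0.310; fail to reject H0

Let group 1 = method A, group 2 = method B. H0: μ_1 = μ_2; H1: μ_1 < μ_2 (Welch's two-sample t-test, left-tailed).
t = (x̄_1 − x̄_2)/√(s_1²/n_1 + s_2²/n_2) = (37.3 − 37.8)/√(5.47²/14 + 2.74²/16) = -0.310
Welch–Satterthwaite df ≈ 18.56
p-value = P(T ≤ -0.310) ≈ 0.380
Since p ≈ 0.380 > α = 0.1, fail to reject H0; the evidence is not statistically significant.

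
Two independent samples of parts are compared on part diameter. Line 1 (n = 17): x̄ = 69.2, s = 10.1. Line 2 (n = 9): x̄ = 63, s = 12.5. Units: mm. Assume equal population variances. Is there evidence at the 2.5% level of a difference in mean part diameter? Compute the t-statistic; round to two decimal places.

1.37

Let group 1 = line 1, group 2 = line 2. H0: μ_1 = μ_2; H1: μ_1 ≠ μ_2 (two-sample pooled-variance t-test, two-sided).
s_p² = [(17−1)·10.1² + (9−1)·12.5²]/(17+9−2) = 120.09
t = (69.2 − 63)/√[120.09·(1/17 + 1/9)] = 1.37
df = n₁ + n₂ − 2 = 24
Two-sided p-value ≈ 0.1826
Since p ≈ 0.1826 > α = 0.025, fail to reject H0; the evidence is not statistically significant.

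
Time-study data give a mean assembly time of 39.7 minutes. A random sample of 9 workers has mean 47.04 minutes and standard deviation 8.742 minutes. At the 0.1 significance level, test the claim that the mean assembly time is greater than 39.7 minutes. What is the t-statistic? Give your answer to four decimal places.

H0: μ = 39.7; H1: μ > 39.7 (one-sample t-test, right-tailed).
t = (x̄ − μ₀)/(s/√n) = (47.04 − 39.7)/(8.742/√9) = 2.5189
df = n − 1 = 8
p-value = P(T ≥ 2.5189) ≈ 0.018
Since p ≈ 0.018 < α = 0.1, reject H0; the evidence is statistically significant.

2.5189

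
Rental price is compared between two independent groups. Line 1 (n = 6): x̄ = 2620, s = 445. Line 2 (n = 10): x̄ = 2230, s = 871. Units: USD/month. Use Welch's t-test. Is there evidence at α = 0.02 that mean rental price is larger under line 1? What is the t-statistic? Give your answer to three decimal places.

1.182

Let group 1 = line 1, group 2 = line 2. H0: μ_1 = μ_2; H1: μ_1 > μ_2 (Welch's two-sample t-test, right-tailed).
t = (x̄_1 − x̄_2)/√(s_1²/n_1 + s_2²/n_2) = (2620 − 2230)/√(445²/6 + 871²/10) = 1.182
Welch–Satterthwaite df ≈ 13.82
p-value = P(T ≥ 1.182) ≈ 0.129
Since p ≈ 0.129 > α = 0.02, fail to reject H0; the data do not provide sufficient evidence against H0.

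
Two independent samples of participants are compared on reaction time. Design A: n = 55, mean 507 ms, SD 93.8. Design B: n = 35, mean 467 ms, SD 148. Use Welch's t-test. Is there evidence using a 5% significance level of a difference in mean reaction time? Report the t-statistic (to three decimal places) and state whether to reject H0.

t = 1.427; fail to reject H0

Let group 1 = design A, group 2 = design B. H0: μ_1 = μ_2; H1: μ_1 ≠ μ_2 (Welch's two-sample t-test, two-sided).
t = (x̄_1 − x̄_2)/√(s_1²/n_1 + s_2²/n_2) = (507 − 467)/√(93.8²/55 + 148²/35) = 1.427
Welch–Satterthwaite df ≈ 51.49
Two-sided p-value ≈ 0.1596
Since p ≈ 0.1596 > α = 0.05, fail to reject H0; the evidence is not statistically significant.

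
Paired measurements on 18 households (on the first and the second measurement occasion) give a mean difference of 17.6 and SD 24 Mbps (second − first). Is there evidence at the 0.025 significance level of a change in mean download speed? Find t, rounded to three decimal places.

H0: μ_d = 0; H1: μ_d ≠ 0 (paired t-test on the differences, two-sided).
t = d̄/(s_d/√n) = 17.6/(24/√18) = 3.111
df = n − 1 = 17
Two-sided p-value ≈ 0.0063
Since p ≈ 0.0063 < α = 0.025, reject H0; the data support H1.

3.111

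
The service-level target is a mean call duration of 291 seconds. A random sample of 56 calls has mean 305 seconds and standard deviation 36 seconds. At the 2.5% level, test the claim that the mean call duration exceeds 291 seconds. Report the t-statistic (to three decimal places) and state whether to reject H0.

t = 2.910; reject H0

H0: μ = 291; H1: μ > 291 (one-sample t-test, right-tailed).
t = (x̄ − μ₀)/(s/√n) = (305 − 291)/(36/√56) = 2.910
df = n − 1 = 55
p-value = P(T ≥ 2.910) ≈ 0.0026
Since p ≈ 0.0026 < α = 0.025, reject H0; the data support H1.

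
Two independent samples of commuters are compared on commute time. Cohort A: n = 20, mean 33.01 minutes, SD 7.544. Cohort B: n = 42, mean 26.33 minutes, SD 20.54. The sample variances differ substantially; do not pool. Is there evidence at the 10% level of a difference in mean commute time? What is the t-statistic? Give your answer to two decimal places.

Let group 1 = cohort A, group 2 = cohort B. H0: μ_1 = μ_2; H1: μ_1 ≠ μ_2 (Welch's two-sample t-test, two-sided).
t = (x̄_1 − x̄_2)/√(s_1²/n_1 + s_2²/n_2) = (33.01 − 26.33)/√(7.544²/20 + 20.54²/42) = 1.86
Welch–Satterthwaite df ≈ 57.55
Two-sided p-value ≈ 0.0679
Since p ≈ 0.0679 < α = 0.1, reject H0; the evidence is statistically significant.

1.86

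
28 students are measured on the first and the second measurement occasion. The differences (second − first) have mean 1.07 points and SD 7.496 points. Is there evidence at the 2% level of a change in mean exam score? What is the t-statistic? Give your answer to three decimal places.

0.755

H0: μ_d = 0; H1: μ_d ≠ 0 (paired t-test on the differences, two-sided).
t = d̄/(s_d/√n) = 1.07/(7.496/√28) = 0.755
df = n − 1 = 27
Two-sided p-value ≈ 0.457
Since p ≈ 0.457 > α = 0.02, fail to reject H0; the evidence is not statistically significant.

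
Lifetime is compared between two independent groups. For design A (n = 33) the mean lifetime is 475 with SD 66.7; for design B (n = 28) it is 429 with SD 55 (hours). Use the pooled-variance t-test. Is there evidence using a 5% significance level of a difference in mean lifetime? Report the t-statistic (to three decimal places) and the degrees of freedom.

Let group 1 = design A, group 2 = design B. H0: μ_1 = μ_2; H1: μ_1 ≠ μ_2 (two-sample pooled-variance t-test, two-sided).
s_p² = [(33−1)·66.7² + (28−1)·55²]/(33+28−2) = 3797.28
t = (475 − 429)/√[3797.28·(1/33 + 1/28)] = 2.905
df = n₁ + n₂ − 2 = 59
Two-sided p-value ≈ 0.005
Since p ≈ 0.005 < α = 0.05, reject H0; the evidence is statistically significant.

t = 2.905, df = 59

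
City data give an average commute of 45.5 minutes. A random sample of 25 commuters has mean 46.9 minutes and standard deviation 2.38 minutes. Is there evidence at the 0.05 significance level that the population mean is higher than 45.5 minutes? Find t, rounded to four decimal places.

2.9412

H0: μ = 45.5; H1: μ > 45.5 (one-sample t-test, right-tailed).
t = (x̄ − μ₀)/(s/√n) = (46.9 − 45.5)/(2.38/√25) = 2.9412
df = n − 1 = 24
p-value = P(T ≥ 2.9412) ≈ 0.0036
Since p ≈ 0.0036 < α = 0.05, reject H0; the evidence is statistically significant.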